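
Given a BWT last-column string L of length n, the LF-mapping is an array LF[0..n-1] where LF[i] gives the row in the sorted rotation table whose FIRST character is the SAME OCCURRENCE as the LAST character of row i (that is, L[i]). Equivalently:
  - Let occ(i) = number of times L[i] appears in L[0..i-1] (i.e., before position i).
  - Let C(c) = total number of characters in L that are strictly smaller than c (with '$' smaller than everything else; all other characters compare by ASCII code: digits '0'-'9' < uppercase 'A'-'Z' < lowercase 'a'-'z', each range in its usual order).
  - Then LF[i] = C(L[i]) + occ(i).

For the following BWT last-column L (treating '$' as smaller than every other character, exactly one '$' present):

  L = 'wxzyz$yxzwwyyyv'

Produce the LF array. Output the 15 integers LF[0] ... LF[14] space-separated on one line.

Answer: 2 5 12 7 13 0 8 6 14 3 4 9 10 11 1

Derivation:
Char counts: '$':1, 'v':1, 'w':3, 'x':2, 'y':5, 'z':3
C (first-col start): C('$')=0, C('v')=1, C('w')=2, C('x')=5, C('y')=7, C('z')=12
L[0]='w': occ=0, LF[0]=C('w')+0=2+0=2
L[1]='x': occ=0, LF[1]=C('x')+0=5+0=5
L[2]='z': occ=0, LF[2]=C('z')+0=12+0=12
L[3]='y': occ=0, LF[3]=C('y')+0=7+0=7
L[4]='z': occ=1, LF[4]=C('z')+1=12+1=13
L[5]='$': occ=0, LF[5]=C('$')+0=0+0=0
L[6]='y': occ=1, LF[6]=C('y')+1=7+1=8
L[7]='x': occ=1, LF[7]=C('x')+1=5+1=6
L[8]='z': occ=2, LF[8]=C('z')+2=12+2=14
L[9]='w': occ=1, LF[9]=C('w')+1=2+1=3
L[10]='w': occ=2, LF[10]=C('w')+2=2+2=4
L[11]='y': occ=2, LF[11]=C('y')+2=7+2=9
L[12]='y': occ=3, LF[12]=C('y')+3=7+3=10
L[13]='y': occ=4, LF[13]=C('y')+4=7+4=11
L[14]='v': occ=0, LF[14]=C('v')+0=1+0=1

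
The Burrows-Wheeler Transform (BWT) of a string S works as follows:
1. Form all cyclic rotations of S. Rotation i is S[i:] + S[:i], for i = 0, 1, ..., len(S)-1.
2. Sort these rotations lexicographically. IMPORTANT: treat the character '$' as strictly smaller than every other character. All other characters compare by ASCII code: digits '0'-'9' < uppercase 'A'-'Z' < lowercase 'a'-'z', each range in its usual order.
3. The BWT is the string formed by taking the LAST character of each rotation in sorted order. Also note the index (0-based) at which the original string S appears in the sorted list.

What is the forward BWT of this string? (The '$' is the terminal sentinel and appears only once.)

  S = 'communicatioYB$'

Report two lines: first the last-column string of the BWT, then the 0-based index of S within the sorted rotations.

All 15 rotations (rotation i = S[i:]+S[:i]):
  rot[0] = communicatioYB$
  rot[1] = ommunicatioYB$c
  rot[2] = mmunicatioYB$co
  rot[3] = municatioYB$com
  rot[4] = unicatioYB$comm
  rot[5] = nicatioYB$commu
  rot[6] = icatioYB$commun
  rot[7] = catioYB$communi
  rot[8] = atioYB$communic
  rot[9] = tioYB$communica
  rot[10] = ioYB$communicat
  rot[11] = oYB$communicati
  rot[12] = YB$communicatio
  rot[13] = B$communicatioY
  rot[14] = $communicatioYB
Sorted (with $ < everything):
  sorted[0] = $communicatioYB  (last char: 'B')
  sorted[1] = B$communicatioY  (last char: 'Y')
  sorted[2] = YB$communicatio  (last char: 'o')
  sorted[3] = atioYB$communic  (last char: 'c')
  sorted[4] = catioYB$communi  (last char: 'i')
  sorted[5] = communicatioYB$  (last char: '$')
  sorted[6] = icatioYB$commun  (last char: 'n')
  sorted[7] = ioYB$communicat  (last char: 't')
  sorted[8] = mmunicatioYB$co  (last char: 'o')
  sorted[9] = municatioYB$com  (last char: 'm')
  sorted[10] = nicatioYB$commu  (last char: 'u')
  sorted[11] = oYB$communicati  (last char: 'i')
  sorted[12] = ommunicatioYB$c  (last char: 'c')
  sorted[13] = tioYB$communica  (last char: 'a')
  sorted[14] = unicatioYB$comm  (last char: 'm')
Last column: BYoci$ntomuicam
Original string S is at sorted index 5

Answer: BYoci$ntomuicam
5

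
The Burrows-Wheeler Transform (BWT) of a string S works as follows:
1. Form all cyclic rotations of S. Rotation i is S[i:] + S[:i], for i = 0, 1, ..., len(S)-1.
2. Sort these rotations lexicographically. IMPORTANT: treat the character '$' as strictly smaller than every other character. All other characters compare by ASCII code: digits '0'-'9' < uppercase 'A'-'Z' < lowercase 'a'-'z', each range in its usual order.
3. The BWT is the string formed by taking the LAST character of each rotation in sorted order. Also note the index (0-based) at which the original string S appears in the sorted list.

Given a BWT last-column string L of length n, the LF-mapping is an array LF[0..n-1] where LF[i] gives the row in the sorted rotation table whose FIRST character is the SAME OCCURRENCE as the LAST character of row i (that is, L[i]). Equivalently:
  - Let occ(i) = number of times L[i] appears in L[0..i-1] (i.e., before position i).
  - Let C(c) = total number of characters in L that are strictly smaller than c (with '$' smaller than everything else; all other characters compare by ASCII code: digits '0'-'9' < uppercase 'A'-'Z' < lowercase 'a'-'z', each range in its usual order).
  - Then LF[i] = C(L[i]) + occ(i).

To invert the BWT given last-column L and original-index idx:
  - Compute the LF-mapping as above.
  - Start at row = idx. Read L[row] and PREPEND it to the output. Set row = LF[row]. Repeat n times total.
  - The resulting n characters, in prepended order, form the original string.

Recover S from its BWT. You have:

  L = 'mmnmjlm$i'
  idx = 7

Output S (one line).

LF mapping: 4 5 8 6 2 3 7 0 1
Walk LF starting at row 7, prepending L[row]:
  step 1: row=7, L[7]='$', prepend. Next row=LF[7]=0
  step 2: row=0, L[0]='m', prepend. Next row=LF[0]=4
  step 3: row=4, L[4]='j', prepend. Next row=LF[4]=2
  step 4: row=2, L[2]='n', prepend. Next row=LF[2]=8
  step 5: row=8, L[8]='i', prepend. Next row=LF[8]=1
  step 6: row=1, L[1]='m', prepend. Next row=LF[1]=5
  step 7: row=5, L[5]='l', prepend. Next row=LF[5]=3
  step 8: row=3, L[3]='m', prepend. Next row=LF[3]=6
  step 9: row=6, L[6]='m', prepend. Next row=LF[6]=7
Reversed output: mmlminjm$

Answer: mmlminjm$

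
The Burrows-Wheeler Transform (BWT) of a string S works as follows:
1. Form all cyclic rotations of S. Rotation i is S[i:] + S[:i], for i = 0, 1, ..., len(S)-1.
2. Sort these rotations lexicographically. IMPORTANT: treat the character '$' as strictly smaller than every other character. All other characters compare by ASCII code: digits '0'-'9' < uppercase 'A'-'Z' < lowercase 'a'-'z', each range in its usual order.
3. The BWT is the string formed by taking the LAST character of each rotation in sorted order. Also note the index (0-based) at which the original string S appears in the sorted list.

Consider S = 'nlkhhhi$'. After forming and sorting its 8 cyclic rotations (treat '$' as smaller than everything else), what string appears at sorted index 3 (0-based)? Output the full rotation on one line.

Answer: hi$nlkhh

Derivation:
All 8 rotations (rotation i = S[i:]+S[:i]):
  rot[0] = nlkhhhi$
  rot[1] = lkhhhi$n
  rot[2] = khhhi$nl
  rot[3] = hhhi$nlk
  rot[4] = hhi$nlkh
  rot[5] = hi$nlkhh
  rot[6] = i$nlkhhh
  rot[7] = $nlkhhhi
Sorted (with $ < everything):
  sorted[0] = $nlkhhhi
  sorted[1] = hhhi$nlk
  sorted[2] = hhi$nlkh
  sorted[3] = hi$nlkhh
  sorted[4] = i$nlkhhh
  sorted[5] = khhhi$nl
  sorted[6] = lkhhhi$n
  sorted[7] = nlkhhhi$
sorted[3] = hi$nlkhh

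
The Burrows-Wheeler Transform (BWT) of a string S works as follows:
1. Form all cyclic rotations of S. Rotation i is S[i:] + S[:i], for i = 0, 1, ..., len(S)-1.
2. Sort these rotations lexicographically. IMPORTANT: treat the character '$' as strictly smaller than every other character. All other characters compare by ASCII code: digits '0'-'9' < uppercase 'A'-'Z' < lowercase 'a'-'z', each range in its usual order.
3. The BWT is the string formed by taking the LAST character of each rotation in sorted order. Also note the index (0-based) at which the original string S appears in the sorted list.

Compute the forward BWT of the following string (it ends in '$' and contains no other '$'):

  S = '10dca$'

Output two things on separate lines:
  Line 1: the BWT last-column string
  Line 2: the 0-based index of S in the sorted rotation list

All 6 rotations (rotation i = S[i:]+S[:i]):
  rot[0] = 10dca$
  rot[1] = 0dca$1
  rot[2] = dca$10
  rot[3] = ca$10d
  rot[4] = a$10dc
  rot[5] = $10dca
Sorted (with $ < everything):
  sorted[0] = $10dca  (last char: 'a')
  sorted[1] = 0dca$1  (last char: '1')
  sorted[2] = 10dca$  (last char: '$')
  sorted[3] = a$10dc  (last char: 'c')
  sorted[4] = ca$10d  (last char: 'd')
  sorted[5] = dca$10  (last char: '0')
Last column: a1$cd0
Original string S is at sorted index 2

Answer: a1$cd0
2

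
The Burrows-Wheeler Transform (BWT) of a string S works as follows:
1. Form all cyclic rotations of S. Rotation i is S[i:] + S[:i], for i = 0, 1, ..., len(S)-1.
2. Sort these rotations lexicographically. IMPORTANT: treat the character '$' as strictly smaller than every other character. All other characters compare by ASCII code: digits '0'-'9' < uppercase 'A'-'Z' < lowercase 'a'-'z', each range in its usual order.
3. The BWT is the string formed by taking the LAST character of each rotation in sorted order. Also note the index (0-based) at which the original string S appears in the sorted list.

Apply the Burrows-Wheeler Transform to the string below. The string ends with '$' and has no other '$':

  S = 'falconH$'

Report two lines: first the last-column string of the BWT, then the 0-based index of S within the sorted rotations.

All 8 rotations (rotation i = S[i:]+S[:i]):
  rot[0] = falconH$
  rot[1] = alconH$f
  rot[2] = lconH$fa
  rot[3] = conH$fal
  rot[4] = onH$falc
  rot[5] = nH$falco
  rot[6] = H$falcon
  rot[7] = $falconH
Sorted (with $ < everything):
  sorted[0] = $falconH  (last char: 'H')
  sorted[1] = H$falcon  (last char: 'n')
  sorted[2] = alconH$f  (last char: 'f')
  sorted[3] = conH$fal  (last char: 'l')
  sorted[4] = falconH$  (last char: '$')
  sorted[5] = lconH$fa  (last char: 'a')
  sorted[6] = nH$falco  (last char: 'o')
  sorted[7] = onH$falc  (last char: 'c')
Last column: Hnfl$aoc
Original string S is at sorted index 4

Answer: Hnfl$aoc
4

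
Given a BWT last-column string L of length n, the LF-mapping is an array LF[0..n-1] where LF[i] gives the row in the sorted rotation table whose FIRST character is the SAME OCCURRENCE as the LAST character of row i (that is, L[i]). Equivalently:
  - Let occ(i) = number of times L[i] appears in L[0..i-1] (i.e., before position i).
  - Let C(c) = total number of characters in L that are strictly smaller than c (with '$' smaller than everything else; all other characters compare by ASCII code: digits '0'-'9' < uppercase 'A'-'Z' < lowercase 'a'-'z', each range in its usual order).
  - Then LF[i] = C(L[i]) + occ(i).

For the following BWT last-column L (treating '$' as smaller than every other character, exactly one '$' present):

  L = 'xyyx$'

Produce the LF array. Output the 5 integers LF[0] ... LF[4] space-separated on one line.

Char counts: '$':1, 'x':2, 'y':2
C (first-col start): C('$')=0, C('x')=1, C('y')=3
L[0]='x': occ=0, LF[0]=C('x')+0=1+0=1
L[1]='y': occ=0, LF[1]=C('y')+0=3+0=3
L[2]='y': occ=1, LF[2]=C('y')+1=3+1=4
L[3]='x': occ=1, LF[3]=C('x')+1=1+1=2
L[4]='$': occ=0, LF[4]=C('$')+0=0+0=0

Answer: 1 3 4 2 0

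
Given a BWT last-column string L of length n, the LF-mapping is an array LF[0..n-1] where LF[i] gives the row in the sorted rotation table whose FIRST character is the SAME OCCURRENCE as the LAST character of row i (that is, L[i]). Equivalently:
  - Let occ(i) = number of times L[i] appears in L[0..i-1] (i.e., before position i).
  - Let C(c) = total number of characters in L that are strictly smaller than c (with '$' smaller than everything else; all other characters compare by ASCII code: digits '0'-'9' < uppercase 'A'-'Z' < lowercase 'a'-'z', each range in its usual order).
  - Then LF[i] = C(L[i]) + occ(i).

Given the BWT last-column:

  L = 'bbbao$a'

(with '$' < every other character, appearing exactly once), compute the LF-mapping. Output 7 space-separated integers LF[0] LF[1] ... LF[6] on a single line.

Answer: 3 4 5 1 6 0 2

Derivation:
Char counts: '$':1, 'a':2, 'b':3, 'o':1
C (first-col start): C('$')=0, C('a')=1, C('b')=3, C('o')=6
L[0]='b': occ=0, LF[0]=C('b')+0=3+0=3
L[1]='b': occ=1, LF[1]=C('b')+1=3+1=4
L[2]='b': occ=2, LF[2]=C('b')+2=3+2=5
L[3]='a': occ=0, LF[3]=C('a')+0=1+0=1
L[4]='o': occ=0, LF[4]=C('o')+0=6+0=6
L[5]='$': occ=0, LF[5]=C('$')+0=0+0=0
L[6]='a': occ=1, LF[6]=C('a')+1=1+1=2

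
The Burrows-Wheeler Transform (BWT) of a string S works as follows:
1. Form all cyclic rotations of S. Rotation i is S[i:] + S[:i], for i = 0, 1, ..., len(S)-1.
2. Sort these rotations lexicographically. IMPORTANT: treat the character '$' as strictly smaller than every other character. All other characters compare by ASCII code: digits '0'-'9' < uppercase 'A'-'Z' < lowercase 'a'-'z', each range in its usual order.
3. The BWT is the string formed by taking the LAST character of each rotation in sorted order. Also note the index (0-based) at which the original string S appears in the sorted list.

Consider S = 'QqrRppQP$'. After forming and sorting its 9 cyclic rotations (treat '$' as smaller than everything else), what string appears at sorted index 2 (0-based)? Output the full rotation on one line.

All 9 rotations (rotation i = S[i:]+S[:i]):
  rot[0] = QqrRppQP$
  rot[1] = qrRppQP$Q
  rot[2] = rRppQP$Qq
  rot[3] = RppQP$Qqr
  rot[4] = ppQP$QqrR
  rot[5] = pQP$QqrRp
  rot[6] = QP$QqrRpp
  rot[7] = P$QqrRppQ
  rot[8] = $QqrRppQP
Sorted (with $ < everything):
  sorted[0] = $QqrRppQP
  sorted[1] = P$QqrRppQ
  sorted[2] = QP$QqrRpp
  sorted[3] = QqrRppQP$
  sorted[4] = RppQP$Qqr
  sorted[5] = pQP$QqrRp
  sorted[6] = ppQP$QqrR
  sorted[7] = qrRppQP$Q
  sorted[8] = rRppQP$Qq
sorted[2] = QP$QqrRpp

Answer: QP$QqrRpp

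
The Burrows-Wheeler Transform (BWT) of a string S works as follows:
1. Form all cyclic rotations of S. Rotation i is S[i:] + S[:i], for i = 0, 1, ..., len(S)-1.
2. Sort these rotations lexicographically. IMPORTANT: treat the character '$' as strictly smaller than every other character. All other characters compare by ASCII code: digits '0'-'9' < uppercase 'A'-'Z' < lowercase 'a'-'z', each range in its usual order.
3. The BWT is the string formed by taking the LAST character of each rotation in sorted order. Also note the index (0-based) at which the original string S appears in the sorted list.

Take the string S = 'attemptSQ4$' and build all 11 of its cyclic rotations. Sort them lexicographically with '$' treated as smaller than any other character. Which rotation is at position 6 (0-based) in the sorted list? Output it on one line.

All 11 rotations (rotation i = S[i:]+S[:i]):
  rot[0] = attemptSQ4$
  rot[1] = ttemptSQ4$a
  rot[2] = temptSQ4$at
  rot[3] = emptSQ4$att
  rot[4] = mptSQ4$atte
  rot[5] = ptSQ4$attem
  rot[6] = tSQ4$attemp
  rot[7] = SQ4$attempt
  rot[8] = Q4$attemptS
  rot[9] = 4$attemptSQ
  rot[10] = $attemptSQ4
Sorted (with $ < everything):
  sorted[0] = $attemptSQ4
  sorted[1] = 4$attemptSQ
  sorted[2] = Q4$attemptS
  sorted[3] = SQ4$attempt
  sorted[4] = attemptSQ4$
  sorted[5] = emptSQ4$att
  sorted[6] = mptSQ4$atte
  sorted[7] = ptSQ4$attem
  sorted[8] = tSQ4$attemp
  sorted[9] = temptSQ4$at
  sorted[10] = ttemptSQ4$a
sorted[6] = mptSQ4$atte

Answer: mptSQ4$atte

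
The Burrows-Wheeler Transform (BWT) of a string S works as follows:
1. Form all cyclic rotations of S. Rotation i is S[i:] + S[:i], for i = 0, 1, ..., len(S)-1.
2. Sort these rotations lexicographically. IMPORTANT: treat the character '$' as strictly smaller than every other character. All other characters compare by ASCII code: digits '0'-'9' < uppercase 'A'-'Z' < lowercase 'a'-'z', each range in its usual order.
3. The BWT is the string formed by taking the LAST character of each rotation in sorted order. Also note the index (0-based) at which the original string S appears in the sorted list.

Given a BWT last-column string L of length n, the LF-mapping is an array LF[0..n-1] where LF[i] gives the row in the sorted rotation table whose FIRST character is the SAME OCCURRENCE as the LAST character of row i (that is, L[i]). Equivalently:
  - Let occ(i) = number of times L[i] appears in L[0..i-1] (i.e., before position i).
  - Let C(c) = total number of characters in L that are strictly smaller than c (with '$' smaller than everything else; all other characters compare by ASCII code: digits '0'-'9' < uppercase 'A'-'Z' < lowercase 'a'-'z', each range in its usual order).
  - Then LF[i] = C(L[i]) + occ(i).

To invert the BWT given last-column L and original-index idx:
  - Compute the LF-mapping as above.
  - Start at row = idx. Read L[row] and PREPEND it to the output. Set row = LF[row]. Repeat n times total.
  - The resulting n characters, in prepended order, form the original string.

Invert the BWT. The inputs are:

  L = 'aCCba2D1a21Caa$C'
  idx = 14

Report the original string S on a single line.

LF mapping: 10 5 6 15 11 3 9 1 12 4 2 7 13 14 0 8
Walk LF starting at row 14, prepending L[row]:
  step 1: row=14, L[14]='$', prepend. Next row=LF[14]=0
  step 2: row=0, L[0]='a', prepend. Next row=LF[0]=10
  step 3: row=10, L[10]='1', prepend. Next row=LF[10]=2
  step 4: row=2, L[2]='C', prepend. Next row=LF[2]=6
  step 5: row=6, L[6]='D', prepend. Next row=LF[6]=9
  step 6: row=9, L[9]='2', prepend. Next row=LF[9]=4
  step 7: row=4, L[4]='a', prepend. Next row=LF[4]=11
  step 8: row=11, L[11]='C', prepend. Next row=LF[11]=7
  step 9: row=7, L[7]='1', prepend. Next row=LF[7]=1
  step 10: row=1, L[1]='C', prepend. Next row=LF[1]=5
  step 11: row=5, L[5]='2', prepend. Next row=LF[5]=3
  step 12: row=3, L[3]='b', prepend. Next row=LF[3]=15
  step 13: row=15, L[15]='C', prepend. Next row=LF[15]=8
  step 14: row=8, L[8]='a', prepend. Next row=LF[8]=12
  step 15: row=12, L[12]='a', prepend. Next row=LF[12]=13
  step 16: row=13, L[13]='a', prepend. Next row=LF[13]=14
Reversed output: aaaCb2C1Ca2DC1a$

Answer: aaaCb2C1Ca2DC1a$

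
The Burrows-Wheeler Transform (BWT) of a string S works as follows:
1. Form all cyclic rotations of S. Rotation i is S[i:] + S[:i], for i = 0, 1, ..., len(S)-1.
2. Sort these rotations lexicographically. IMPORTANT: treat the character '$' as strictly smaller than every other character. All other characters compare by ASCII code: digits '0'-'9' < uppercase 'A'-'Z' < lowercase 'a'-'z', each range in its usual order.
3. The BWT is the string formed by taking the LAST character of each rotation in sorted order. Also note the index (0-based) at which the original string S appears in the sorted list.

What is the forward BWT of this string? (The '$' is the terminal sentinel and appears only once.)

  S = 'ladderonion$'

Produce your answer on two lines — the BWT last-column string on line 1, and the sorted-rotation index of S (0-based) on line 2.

All 12 rotations (rotation i = S[i:]+S[:i]):
  rot[0] = ladderonion$
  rot[1] = adderonion$l
  rot[2] = dderonion$la
  rot[3] = deronion$lad
  rot[4] = eronion$ladd
  rot[5] = ronion$ladde
  rot[6] = onion$ladder
  rot[7] = nion$laddero
  rot[8] = ion$ladderon
  rot[9] = on$ladderoni
  rot[10] = n$ladderonio
  rot[11] = $ladderonion
Sorted (with $ < everything):
  sorted[0] = $ladderonion  (last char: 'n')
  sorted[1] = adderonion$l  (last char: 'l')
  sorted[2] = dderonion$la  (last char: 'a')
  sorted[3] = deronion$lad  (last char: 'd')
  sorted[4] = eronion$ladd  (last char: 'd')
  sorted[5] = ion$ladderon  (last char: 'n')
  sorted[6] = ladderonion$  (last char: '$')
  sorted[7] = n$ladderonio  (last char: 'o')
  sorted[8] = nion$laddero  (last char: 'o')
  sorted[9] = on$ladderoni  (last char: 'i')
  sorted[10] = onion$ladder  (last char: 'r')
  sorted[11] = ronion$ladde  (last char: 'e')
Last column: nladdn$ooire
Original string S is at sorted index 6

Answer: nladdn$ooire
6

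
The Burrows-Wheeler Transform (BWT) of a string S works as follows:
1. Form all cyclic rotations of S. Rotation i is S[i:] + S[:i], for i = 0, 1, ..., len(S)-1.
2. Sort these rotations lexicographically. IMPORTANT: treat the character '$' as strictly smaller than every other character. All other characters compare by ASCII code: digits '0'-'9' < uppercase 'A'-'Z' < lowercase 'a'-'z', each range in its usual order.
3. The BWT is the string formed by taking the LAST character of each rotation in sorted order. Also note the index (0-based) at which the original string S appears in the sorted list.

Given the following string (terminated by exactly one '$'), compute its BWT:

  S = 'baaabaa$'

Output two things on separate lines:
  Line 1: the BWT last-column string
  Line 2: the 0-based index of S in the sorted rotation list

All 8 rotations (rotation i = S[i:]+S[:i]):
  rot[0] = baaabaa$
  rot[1] = aaabaa$b
  rot[2] = aabaa$ba
  rot[3] = abaa$baa
  rot[4] = baa$baaa
  rot[5] = aa$baaab
  rot[6] = a$baaaba
  rot[7] = $baaabaa
Sorted (with $ < everything):
  sorted[0] = $baaabaa  (last char: 'a')
  sorted[1] = a$baaaba  (last char: 'a')
  sorted[2] = aa$baaab  (last char: 'b')
  sorted[3] = aaabaa$b  (last char: 'b')
  sorted[4] = aabaa$ba  (last char: 'a')
  sorted[5] = abaa$baa  (last char: 'a')
  sorted[6] = baa$baaa  (last char: 'a')
  sorted[7] = baaabaa$  (last char: '$')
Last column: aabbaaa$
Original string S is at sorted index 7

Answer: aabbaaa$
7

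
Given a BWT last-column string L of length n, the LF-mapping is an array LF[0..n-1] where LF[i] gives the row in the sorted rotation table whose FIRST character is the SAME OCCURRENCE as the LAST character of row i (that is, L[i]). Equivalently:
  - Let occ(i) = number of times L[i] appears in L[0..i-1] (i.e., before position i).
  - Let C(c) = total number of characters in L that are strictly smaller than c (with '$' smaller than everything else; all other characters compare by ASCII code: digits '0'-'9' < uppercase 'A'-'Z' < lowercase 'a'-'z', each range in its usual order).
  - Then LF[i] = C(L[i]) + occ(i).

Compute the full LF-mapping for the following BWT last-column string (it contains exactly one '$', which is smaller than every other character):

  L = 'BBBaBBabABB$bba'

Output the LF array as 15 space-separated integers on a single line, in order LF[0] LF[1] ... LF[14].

Char counts: '$':1, 'A':1, 'B':7, 'a':3, 'b':3
C (first-col start): C('$')=0, C('A')=1, C('B')=2, C('a')=9, C('b')=12
L[0]='B': occ=0, LF[0]=C('B')+0=2+0=2
L[1]='B': occ=1, LF[1]=C('B')+1=2+1=3
L[2]='B': occ=2, LF[2]=C('B')+2=2+2=4
L[3]='a': occ=0, LF[3]=C('a')+0=9+0=9
L[4]='B': occ=3, LF[4]=C('B')+3=2+3=5
L[5]='B': occ=4, LF[5]=C('B')+4=2+4=6
L[6]='a': occ=1, LF[6]=C('a')+1=9+1=10
L[7]='b': occ=0, LF[7]=C('b')+0=12+0=12
L[8]='A': occ=0, LF[8]=C('A')+0=1+0=1
L[9]='B': occ=5, LF[9]=C('B')+5=2+5=7
L[10]='B': occ=6, LF[10]=C('B')+6=2+6=8
L[11]='$': occ=0, LF[11]=C('$')+0=0+0=0
L[12]='b': occ=1, LF[12]=C('b')+1=12+1=13
L[13]='b': occ=2, LF[13]=C('b')+2=12+2=14
L[14]='a': occ=2, LF[14]=C('a')+2=9+2=11

Answer: 2 3 4 9 5 6 10 12 1 7 8 0 13 14 11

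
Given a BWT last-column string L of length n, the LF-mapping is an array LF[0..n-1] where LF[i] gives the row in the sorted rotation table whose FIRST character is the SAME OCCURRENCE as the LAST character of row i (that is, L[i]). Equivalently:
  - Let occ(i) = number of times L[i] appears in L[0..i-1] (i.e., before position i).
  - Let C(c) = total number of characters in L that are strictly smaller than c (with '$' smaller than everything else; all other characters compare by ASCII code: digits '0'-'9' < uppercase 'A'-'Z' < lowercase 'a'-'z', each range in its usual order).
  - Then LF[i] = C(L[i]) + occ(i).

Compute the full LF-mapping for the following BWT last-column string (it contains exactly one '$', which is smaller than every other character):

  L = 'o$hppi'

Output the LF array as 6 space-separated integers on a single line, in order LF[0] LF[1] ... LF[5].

Answer: 3 0 1 4 5 2

Derivation:
Char counts: '$':1, 'h':1, 'i':1, 'o':1, 'p':2
C (first-col start): C('$')=0, C('h')=1, C('i')=2, C('o')=3, C('p')=4
L[0]='o': occ=0, LF[0]=C('o')+0=3+0=3
L[1]='$': occ=0, LF[1]=C('$')+0=0+0=0
L[2]='h': occ=0, LF[2]=C('h')+0=1+0=1
L[3]='p': occ=0, LF[3]=C('p')+0=4+0=4
L[4]='p': occ=1, LF[4]=C('p')+1=4+1=5
L[5]='i': occ=0, LF[5]=C('i')+0=2+0=2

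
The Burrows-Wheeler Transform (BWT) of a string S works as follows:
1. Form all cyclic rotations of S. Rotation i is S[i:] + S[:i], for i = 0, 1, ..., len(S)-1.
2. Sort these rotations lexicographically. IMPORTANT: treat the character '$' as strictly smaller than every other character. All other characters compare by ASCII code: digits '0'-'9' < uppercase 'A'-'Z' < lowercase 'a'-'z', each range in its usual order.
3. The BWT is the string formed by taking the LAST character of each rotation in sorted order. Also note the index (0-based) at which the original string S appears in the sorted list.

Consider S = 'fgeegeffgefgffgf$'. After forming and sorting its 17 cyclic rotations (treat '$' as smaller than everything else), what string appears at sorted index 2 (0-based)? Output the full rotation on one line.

All 17 rotations (rotation i = S[i:]+S[:i]):
  rot[0] = fgeegeffgefgffgf$
  rot[1] = geegeffgefgffgf$f
  rot[2] = eegeffgefgffgf$fg
  rot[3] = egeffgefgffgf$fge
  rot[4] = geffgefgffgf$fgee
  rot[5] = effgefgffgf$fgeeg
  rot[6] = ffgefgffgf$fgeege
  rot[7] = fgefgffgf$fgeegef
  rot[8] = gefgffgf$fgeegeff
  rot[9] = efgffgf$fgeegeffg
  rot[10] = fgffgf$fgeegeffge
  rot[11] = gffgf$fgeegeffgef
  rot[12] = ffgf$fgeegeffgefg
  rot[13] = fgf$fgeegeffgefgf
  rot[14] = gf$fgeegeffgefgff
  rot[15] = f$fgeegeffgefgffg
  rot[16] = $fgeegeffgefgffgf
Sorted (with $ < everything):
  sorted[0] = $fgeegeffgefgffgf
  sorted[1] = eegeffgefgffgf$fg
  sorted[2] = effgefgffgf$fgeeg
  sorted[3] = efgffgf$fgeegeffg
  sorted[4] = egeffgefgffgf$fge
  sorted[5] = f$fgeegeffgefgffg
  sorted[6] = ffgefgffgf$fgeege
  sorted[7] = ffgf$fgeegeffgefg
  sorted[8] = fgeegeffgefgffgf$
  sorted[9] = fgefgffgf$fgeegef
  sorted[10] = fgf$fgeegeffgefgf
  sorted[11] = fgffgf$fgeegeffge
  sorted[12] = geegeffgefgffgf$f
  sorted[13] = geffgefgffgf$fgee
  sorted[14] = gefgffgf$fgeegeff
  sorted[15] = gf$fgeegeffgefgff
  sorted[16] = gffgf$fgeegeffgef
sorted[2] = effgefgffgf$fgeeg

Answer: effgefgffgf$fgeeg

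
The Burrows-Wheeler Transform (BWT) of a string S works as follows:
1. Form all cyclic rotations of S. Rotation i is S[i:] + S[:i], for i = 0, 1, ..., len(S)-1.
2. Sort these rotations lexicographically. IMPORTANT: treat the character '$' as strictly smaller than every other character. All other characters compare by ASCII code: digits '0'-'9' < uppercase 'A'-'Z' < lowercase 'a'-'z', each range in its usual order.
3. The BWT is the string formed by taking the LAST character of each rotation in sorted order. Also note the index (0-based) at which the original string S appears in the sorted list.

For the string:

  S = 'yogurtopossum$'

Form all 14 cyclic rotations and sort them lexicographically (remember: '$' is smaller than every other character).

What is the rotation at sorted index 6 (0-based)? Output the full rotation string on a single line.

All 14 rotations (rotation i = S[i:]+S[:i]):
  rot[0] = yogurtopossum$
  rot[1] = ogurtopossum$y
  rot[2] = gurtopossum$yo
  rot[3] = urtopossum$yog
  rot[4] = rtopossum$yogu
  rot[5] = topossum$yogur
  rot[6] = opossum$yogurt
  rot[7] = possum$yogurto
  rot[8] = ossum$yogurtop
  rot[9] = ssum$yogurtopo
  rot[10] = sum$yogurtopos
  rot[11] = um$yogurtoposs
  rot[12] = m$yogurtopossu
  rot[13] = $yogurtopossum
Sorted (with $ < everything):
  sorted[0] = $yogurtopossum
  sorted[1] = gurtopossum$yo
  sorted[2] = m$yogurtopossu
  sorted[3] = ogurtopossum$y
  sorted[4] = opossum$yogurt
  sorted[5] = ossum$yogurtop
  sorted[6] = possum$yogurto
  sorted[7] = rtopossum$yogu
  sorted[8] = ssum$yogurtopo
  sorted[9] = sum$yogurtopos
  sorted[10] = topossum$yogur
  sorted[11] = um$yogurtoposs
  sorted[12] = urtopossum$yog
  sorted[13] = yogurtopossum$
sorted[6] = possum$yogurto

Answer: possum$yogurto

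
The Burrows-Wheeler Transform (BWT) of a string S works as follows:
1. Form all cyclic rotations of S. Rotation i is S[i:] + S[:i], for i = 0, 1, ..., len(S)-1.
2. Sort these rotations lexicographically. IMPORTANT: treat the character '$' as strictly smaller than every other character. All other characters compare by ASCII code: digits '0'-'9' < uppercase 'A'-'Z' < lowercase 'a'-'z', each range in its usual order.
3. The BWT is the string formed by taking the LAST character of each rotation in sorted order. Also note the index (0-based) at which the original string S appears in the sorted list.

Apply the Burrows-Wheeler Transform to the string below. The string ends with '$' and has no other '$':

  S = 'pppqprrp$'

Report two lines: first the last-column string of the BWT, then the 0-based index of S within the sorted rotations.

Answer: pr$ppqprp
2

Derivation:
All 9 rotations (rotation i = S[i:]+S[:i]):
  rot[0] = pppqprrp$
  rot[1] = ppqprrp$p
  rot[2] = pqprrp$pp
  rot[3] = qprrp$ppp
  rot[4] = prrp$pppq
  rot[5] = rrp$pppqp
  rot[6] = rp$pppqpr
  rot[7] = p$pppqprr
  rot[8] = $pppqprrp
Sorted (with $ < everything):
  sorted[0] = $pppqprrp  (last char: 'p')
  sorted[1] = p$pppqprr  (last char: 'r')
  sorted[2] = pppqprrp$  (last char: '$')
  sorted[3] = ppqprrp$p  (last char: 'p')
  sorted[4] = pqprrp$pp  (last char: 'p')
  sorted[5] = prrp$pppq  (last char: 'q')
  sorted[6] = qprrp$ppp  (last char: 'p')
  sorted[7] = rp$pppqpr  (last char: 'r')
  sorted[8] = rrp$pppqp  (last char: 'p')
Last column: pr$ppqprp
Original string S is at sorted index 2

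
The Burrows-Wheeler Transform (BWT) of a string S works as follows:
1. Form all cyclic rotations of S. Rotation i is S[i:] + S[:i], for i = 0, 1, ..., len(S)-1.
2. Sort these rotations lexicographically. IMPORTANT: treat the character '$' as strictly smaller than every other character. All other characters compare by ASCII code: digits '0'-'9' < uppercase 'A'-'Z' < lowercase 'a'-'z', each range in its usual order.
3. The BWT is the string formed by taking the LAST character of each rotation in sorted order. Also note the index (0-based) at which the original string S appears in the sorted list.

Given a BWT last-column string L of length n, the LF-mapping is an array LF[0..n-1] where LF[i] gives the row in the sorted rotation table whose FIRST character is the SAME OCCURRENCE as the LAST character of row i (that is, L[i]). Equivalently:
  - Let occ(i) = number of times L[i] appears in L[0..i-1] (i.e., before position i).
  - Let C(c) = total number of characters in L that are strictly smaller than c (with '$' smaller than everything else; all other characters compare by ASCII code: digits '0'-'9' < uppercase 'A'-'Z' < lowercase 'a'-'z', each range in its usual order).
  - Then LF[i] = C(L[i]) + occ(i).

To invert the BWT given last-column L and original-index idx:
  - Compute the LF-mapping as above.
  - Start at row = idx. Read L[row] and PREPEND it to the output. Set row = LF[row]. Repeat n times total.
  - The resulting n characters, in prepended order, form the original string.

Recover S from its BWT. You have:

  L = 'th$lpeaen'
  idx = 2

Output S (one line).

LF mapping: 8 4 0 5 7 2 1 3 6
Walk LF starting at row 2, prepending L[row]:
  step 1: row=2, L[2]='$', prepend. Next row=LF[2]=0
  step 2: row=0, L[0]='t', prepend. Next row=LF[0]=8
  step 3: row=8, L[8]='n', prepend. Next row=LF[8]=6
  step 4: row=6, L[6]='a', prepend. Next row=LF[6]=1
  step 5: row=1, L[1]='h', prepend. Next row=LF[1]=4
  step 6: row=4, L[4]='p', prepend. Next row=LF[4]=7
  step 7: row=7, L[7]='e', prepend. Next row=LF[7]=3
  step 8: row=3, L[3]='l', prepend. Next row=LF[3]=5
  step 9: row=5, L[5]='e', prepend. Next row=LF[5]=2
Reversed output: elephant$

Answer: elephant$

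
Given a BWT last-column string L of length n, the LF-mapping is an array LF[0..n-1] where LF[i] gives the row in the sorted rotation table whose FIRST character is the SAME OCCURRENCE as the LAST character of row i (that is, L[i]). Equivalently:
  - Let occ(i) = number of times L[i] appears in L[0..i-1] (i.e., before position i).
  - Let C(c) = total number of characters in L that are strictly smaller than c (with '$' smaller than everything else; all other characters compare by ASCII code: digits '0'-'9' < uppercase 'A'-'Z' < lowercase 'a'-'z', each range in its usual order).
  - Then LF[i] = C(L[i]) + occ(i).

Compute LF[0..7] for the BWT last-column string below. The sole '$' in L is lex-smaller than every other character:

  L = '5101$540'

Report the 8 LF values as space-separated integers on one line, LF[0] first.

Answer: 6 3 1 4 0 7 5 2

Derivation:
Char counts: '$':1, '0':2, '1':2, '4':1, '5':2
C (first-col start): C('$')=0, C('0')=1, C('1')=3, C('4')=5, C('5')=6
L[0]='5': occ=0, LF[0]=C('5')+0=6+0=6
L[1]='1': occ=0, LF[1]=C('1')+0=3+0=3
L[2]='0': occ=0, LF[2]=C('0')+0=1+0=1
L[3]='1': occ=1, LF[3]=C('1')+1=3+1=4
L[4]='$': occ=0, LF[4]=C('$')+0=0+0=0
L[5]='5': occ=1, LF[5]=C('5')+1=6+1=7
L[6]='4': occ=0, LF[6]=C('4')+0=5+0=5
L[7]='0': occ=1, LF[7]=C('0')+1=1+1=2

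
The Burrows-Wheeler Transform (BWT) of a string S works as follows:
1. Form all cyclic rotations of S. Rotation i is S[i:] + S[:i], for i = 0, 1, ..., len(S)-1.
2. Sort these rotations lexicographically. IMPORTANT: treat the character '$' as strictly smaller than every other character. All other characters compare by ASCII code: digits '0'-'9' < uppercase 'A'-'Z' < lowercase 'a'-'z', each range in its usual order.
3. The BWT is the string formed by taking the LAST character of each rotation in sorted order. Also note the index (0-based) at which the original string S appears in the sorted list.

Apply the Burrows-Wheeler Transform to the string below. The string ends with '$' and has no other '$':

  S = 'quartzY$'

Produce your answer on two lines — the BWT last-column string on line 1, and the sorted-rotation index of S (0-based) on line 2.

All 8 rotations (rotation i = S[i:]+S[:i]):
  rot[0] = quartzY$
  rot[1] = uartzY$q
  rot[2] = artzY$qu
  rot[3] = rtzY$qua
  rot[4] = tzY$quar
  rot[5] = zY$quart
  rot[6] = Y$quartz
  rot[7] = $quartzY
Sorted (with $ < everything):
  sorted[0] = $quartzY  (last char: 'Y')
  sorted[1] = Y$quartz  (last char: 'z')
  sorted[2] = artzY$qu  (last char: 'u')
  sorted[3] = quartzY$  (last char: '$')
  sorted[4] = rtzY$qua  (last char: 'a')
  sorted[5] = tzY$quar  (last char: 'r')
  sorted[6] = uartzY$q  (last char: 'q')
  sorted[7] = zY$quart  (last char: 't')
Last column: Yzu$arqt
Original string S is at sorted index 3

Answer: Yzu$arqt
3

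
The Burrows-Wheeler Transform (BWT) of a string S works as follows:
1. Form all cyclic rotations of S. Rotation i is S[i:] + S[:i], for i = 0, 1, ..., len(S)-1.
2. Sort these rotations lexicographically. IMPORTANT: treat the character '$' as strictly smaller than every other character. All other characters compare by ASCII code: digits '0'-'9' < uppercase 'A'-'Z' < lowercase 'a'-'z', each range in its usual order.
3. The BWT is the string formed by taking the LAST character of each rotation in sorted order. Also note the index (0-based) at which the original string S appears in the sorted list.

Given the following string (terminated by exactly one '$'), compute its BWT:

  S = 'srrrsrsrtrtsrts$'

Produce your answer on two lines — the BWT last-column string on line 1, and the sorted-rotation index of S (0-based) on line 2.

Answer: ssrrssstt$rrtrrr
9

Derivation:
All 16 rotations (rotation i = S[i:]+S[:i]):
  rot[0] = srrrsrsrtrtsrts$
  rot[1] = rrrsrsrtrtsrts$s
  rot[2] = rrsrsrtrtsrts$sr
  rot[3] = rsrsrtrtsrts$srr
  rot[4] = srsrtrtsrts$srrr
  rot[5] = rsrtrtsrts$srrrs
  rot[6] = srtrtsrts$srrrsr
  rot[7] = rtrtsrts$srrrsrs
  rot[8] = trtsrts$srrrsrsr
  rot[9] = rtsrts$srrrsrsrt
  rot[10] = tsrts$srrrsrsrtr
  rot[11] = srts$srrrsrsrtrt
  rot[12] = rts$srrrsrsrtrts
  rot[13] = ts$srrrsrsrtrtsr
  rot[14] = s$srrrsrsrtrtsrt
  rot[15] = $srrrsrsrtrtsrts
Sorted (with $ < everything):
  sorted[0] = $srrrsrsrtrtsrts  (last char: 's')
  sorted[1] = rrrsrsrtrtsrts$s  (last char: 's')
  sorted[2] = rrsrsrtrtsrts$sr  (last char: 'r')
  sorted[3] = rsrsrtrtsrts$srr  (last char: 'r')
  sorted[4] = rsrtrtsrts$srrrs  (last char: 's')
  sorted[5] = rtrtsrts$srrrsrs  (last char: 's')
  sorted[6] = rts$srrrsrsrtrts  (last char: 's')
  sorted[7] = rtsrts$srrrsrsrt  (last char: 't')
  sorted[8] = s$srrrsrsrtrtsrt  (last char: 't')
  sorted[9] = srrrsrsrtrtsrts$  (last char: '$')
  sorted[10] = srsrtrtsrts$srrr  (last char: 'r')
  sorted[11] = srtrtsrts$srrrsr  (last char: 'r')
  sorted[12] = srts$srrrsrsrtrt  (last char: 't')
  sorted[13] = trtsrts$srrrsrsr  (last char: 'r')
  sorted[14] = ts$srrrsrsrtrtsr  (last char: 'r')
  sorted[15] = tsrts$srrrsrsrtr  (last char: 'r')
Last column: ssrrssstt$rrtrrr
Original string S is at sorted index 9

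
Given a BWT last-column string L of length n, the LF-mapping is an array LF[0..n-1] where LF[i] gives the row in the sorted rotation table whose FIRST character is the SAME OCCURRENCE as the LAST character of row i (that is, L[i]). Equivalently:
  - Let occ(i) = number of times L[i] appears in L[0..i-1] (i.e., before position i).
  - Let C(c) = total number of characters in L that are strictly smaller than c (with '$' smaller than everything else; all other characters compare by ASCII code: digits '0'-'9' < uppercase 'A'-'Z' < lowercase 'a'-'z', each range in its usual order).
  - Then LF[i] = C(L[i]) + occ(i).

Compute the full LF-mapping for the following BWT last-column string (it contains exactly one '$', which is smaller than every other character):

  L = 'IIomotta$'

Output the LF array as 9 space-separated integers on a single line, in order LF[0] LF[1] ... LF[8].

Answer: 1 2 5 4 6 7 8 3 0

Derivation:
Char counts: '$':1, 'I':2, 'a':1, 'm':1, 'o':2, 't':2
C (first-col start): C('$')=0, C('I')=1, C('a')=3, C('m')=4, C('o')=5, C('t')=7
L[0]='I': occ=0, LF[0]=C('I')+0=1+0=1
L[1]='I': occ=1, LF[1]=C('I')+1=1+1=2
L[2]='o': occ=0, LF[2]=C('o')+0=5+0=5
L[3]='m': occ=0, LF[3]=C('m')+0=4+0=4
L[4]='o': occ=1, LF[4]=C('o')+1=5+1=6
L[5]='t': occ=0, LF[5]=C('t')+0=7+0=7
L[6]='t': occ=1, LF[6]=C('t')+1=7+1=8
L[7]='a': occ=0, LF[7]=C('a')+0=3+0=3
L[8]='$': occ=0, LF[8]=C('$')+0=0+0=0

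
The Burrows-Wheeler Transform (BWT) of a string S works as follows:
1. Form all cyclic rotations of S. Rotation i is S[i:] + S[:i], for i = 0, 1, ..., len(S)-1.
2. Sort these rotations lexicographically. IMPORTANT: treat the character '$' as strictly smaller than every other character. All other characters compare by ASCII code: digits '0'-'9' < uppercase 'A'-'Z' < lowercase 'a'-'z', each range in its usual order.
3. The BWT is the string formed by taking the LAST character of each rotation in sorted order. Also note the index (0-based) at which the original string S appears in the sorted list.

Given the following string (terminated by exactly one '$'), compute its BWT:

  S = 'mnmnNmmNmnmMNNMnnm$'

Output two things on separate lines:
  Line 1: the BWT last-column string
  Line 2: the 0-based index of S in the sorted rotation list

All 19 rotations (rotation i = S[i:]+S[:i]):
  rot[0] = mnmnNmmNmnmMNNMnnm$
  rot[1] = nmnNmmNmnmMNNMnnm$m
  rot[2] = mnNmmNmnmMNNMnnm$mn
  rot[3] = nNmmNmnmMNNMnnm$mnm
  rot[4] = NmmNmnmMNNMnnm$mnmn
  rot[5] = mmNmnmMNNMnnm$mnmnN
  rot[6] = mNmnmMNNMnnm$mnmnNm
  rot[7] = NmnmMNNMnnm$mnmnNmm
  rot[8] = mnmMNNMnnm$mnmnNmmN
  rot[9] = nmMNNMnnm$mnmnNmmNm
  rot[10] = mMNNMnnm$mnmnNmmNmn
  rot[11] = MNNMnnm$mnmnNmmNmnm
  rot[12] = NNMnnm$mnmnNmmNmnmM
  rot[13] = NMnnm$mnmnNmmNmnmMN
  rot[14] = Mnnm$mnmnNmmNmnmMNN
  rot[15] = nnm$mnmnNmmNmnmMNNM
  rot[16] = nm$mnmnNmmNmnmMNNMn
  rot[17] = m$mnmnNmmNmnmMNNMnn
  rot[18] = $mnmnNmmNmnmMNNMnnm
Sorted (with $ < everything):
  sorted[0] = $mnmnNmmNmnmMNNMnnm  (last char: 'm')
  sorted[1] = MNNMnnm$mnmnNmmNmnm  (last char: 'm')
  sorted[2] = Mnnm$mnmnNmmNmnmMNN  (last char: 'N')
  sorted[3] = NMnnm$mnmnNmmNmnmMN  (last char: 'N')
  sorted[4] = NNMnnm$mnmnNmmNmnmM  (last char: 'M')
  sorted[5] = NmmNmnmMNNMnnm$mnmn  (last char: 'n')
  sorted[6] = NmnmMNNMnnm$mnmnNmm  (last char: 'm')
  sorted[7] = m$mnmnNmmNmnmMNNMnn  (last char: 'n')
  sorted[8] = mMNNMnnm$mnmnNmmNmn  (last char: 'n')
  sorted[9] = mNmnmMNNMnnm$mnmnNm  (last char: 'm')
  sorted[10] = mmNmnmMNNMnnm$mnmnN  (last char: 'N')
  sorted[11] = mnNmmNmnmMNNMnnm$mn  (last char: 'n')
  sorted[12] = mnmMNNMnnm$mnmnNmmN  (last char: 'N')
  sorted[13] = mnmnNmmNmnmMNNMnnm$  (last char: '$')
  sorted[14] = nNmmNmnmMNNMnnm$mnm  (last char: 'm')
  sorted[15] = nm$mnmnNmmNmnmMNNMn  (last char: 'n')
  sorted[16] = nmMNNMnnm$mnmnNmmNm  (last char: 'm')
  sorted[17] = nmnNmmNmnmMNNMnnm$m  (last char: 'm')
  sorted[18] = nnm$mnmnNmmNmnmMNNM  (last char: 'M')
Last column: mmNNMnmnnmNnN$mnmmM
Original string S is at sorted index 13

Answer: mmNNMnmnnmNnN$mnmmM
13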